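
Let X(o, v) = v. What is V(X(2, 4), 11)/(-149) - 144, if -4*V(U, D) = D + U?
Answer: -85809/596 ≈ -143.97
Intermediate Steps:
V(U, D) = -D/4 - U/4 (V(U, D) = -(D + U)/4 = -D/4 - U/4)
V(X(2, 4), 11)/(-149) - 144 = (-1/4*11 - 1/4*4)/(-149) - 144 = (-11/4 - 1)*(-1/149) - 144 = -15/4*(-1/149) - 144 = 15/596 - 144 = -85809/596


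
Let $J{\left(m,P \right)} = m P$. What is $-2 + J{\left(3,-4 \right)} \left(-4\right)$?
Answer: $46$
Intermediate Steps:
$J{\left(m,P \right)} = P m$
$-2 + J{\left(3,-4 \right)} \left(-4\right) = -2 + \left(-4\right) 3 \left(-4\right) = -2 - -48 = -2 + 48 = 46$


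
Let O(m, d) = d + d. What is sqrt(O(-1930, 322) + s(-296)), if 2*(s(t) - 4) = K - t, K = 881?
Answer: sqrt(4946)/2 ≈ 35.164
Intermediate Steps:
s(t) = 889/2 - t/2 (s(t) = 4 + (881 - t)/2 = 4 + (881/2 - t/2) = 889/2 - t/2)
O(m, d) = 2*d
sqrt(O(-1930, 322) + s(-296)) = sqrt(2*322 + (889/2 - 1/2*(-296))) = sqrt(644 + (889/2 + 148)) = sqrt(644 + 1185/2) = sqrt(2473/2) = sqrt(4946)/2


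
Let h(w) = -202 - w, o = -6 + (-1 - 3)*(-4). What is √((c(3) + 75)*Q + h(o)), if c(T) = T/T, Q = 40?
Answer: 2*√707 ≈ 53.179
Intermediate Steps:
c(T) = 1
o = 10 (o = -6 - 4*(-4) = -6 + 16 = 10)
√((c(3) + 75)*Q + h(o)) = √((1 + 75)*40 + (-202 - 1*10)) = √(76*40 + (-202 - 10)) = √(3040 - 212) = √2828 = 2*√707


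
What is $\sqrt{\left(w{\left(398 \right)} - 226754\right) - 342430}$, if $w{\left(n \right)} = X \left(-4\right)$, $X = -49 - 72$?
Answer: $110 i \sqrt{47} \approx 754.12 i$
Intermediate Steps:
$X = -121$
$w{\left(n \right)} = 484$ ($w{\left(n \right)} = \left(-121\right) \left(-4\right) = 484$)
$\sqrt{\left(w{\left(398 \right)} - 226754\right) - 342430} = \sqrt{\left(484 - 226754\right) - 342430} = \sqrt{-226270 - 342430} = \sqrt{-568700} = 110 i \sqrt{47}$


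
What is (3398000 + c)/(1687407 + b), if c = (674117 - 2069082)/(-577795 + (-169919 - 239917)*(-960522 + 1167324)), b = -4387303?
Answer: -287999128744660965/228830987550744232 ≈ -1.2586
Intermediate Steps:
c = 1394965/84755482267 (c = -1394965/(-577795 - 409836*206802) = -1394965/(-577795 - 84754904472) = -1394965/(-84755482267) = -1394965*(-1/84755482267) = 1394965/84755482267 ≈ 1.6459e-5)
(3398000 + c)/(1687407 + b) = (3398000 + 1394965/84755482267)/(1687407 - 4387303) = (287999128744660965/84755482267)/(-2699896) = (287999128744660965/84755482267)*(-1/2699896) = -287999128744660965/228830987550744232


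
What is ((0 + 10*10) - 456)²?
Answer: 126736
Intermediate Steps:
((0 + 10*10) - 456)² = ((0 + 100) - 456)² = (100 - 456)² = (-356)² = 126736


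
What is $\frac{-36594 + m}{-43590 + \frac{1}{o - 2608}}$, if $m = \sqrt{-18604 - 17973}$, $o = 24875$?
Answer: $\frac{814838598}{970618529} - \frac{22267 i \sqrt{36577}}{970618529} \approx 0.8395 - 0.0043875 i$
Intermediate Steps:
$m = i \sqrt{36577}$ ($m = \sqrt{-36577} = i \sqrt{36577} \approx 191.25 i$)
$\frac{-36594 + m}{-43590 + \frac{1}{o - 2608}} = \frac{-36594 + i \sqrt{36577}}{-43590 + \frac{1}{24875 - 2608}} = \frac{-36594 + i \sqrt{36577}}{-43590 + \frac{1}{22267}} = \frac{-36594 + i \sqrt{36577}}{- \frac{970618529}{22267}} = \left(-36594 + i \sqrt{36577}\right) \left(- \frac{22267}{970618529}\right) = \frac{814838598}{970618529} - \frac{22267 i \sqrt{36577}}{970618529}$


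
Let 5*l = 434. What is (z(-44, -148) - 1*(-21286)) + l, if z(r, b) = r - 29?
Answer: 106499/5 ≈ 21300.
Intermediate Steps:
z(r, b) = -29 + r
l = 434/5 (l = (⅕)*434 = 434/5 ≈ 86.800)
(z(-44, -148) - 1*(-21286)) + l = ((-29 - 44) - 1*(-21286)) + 434/5 = (-73 + 21286) + 434/5 = 21213 + 434/5 = 106499/5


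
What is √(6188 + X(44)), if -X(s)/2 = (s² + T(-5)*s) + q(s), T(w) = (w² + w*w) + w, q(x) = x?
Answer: 2*I*√433 ≈ 41.617*I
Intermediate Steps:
T(w) = w + 2*w² (T(w) = (w² + w²) + w = 2*w² + w = w + 2*w²)
X(s) = -92*s - 2*s² (X(s) = -2*((s² + (-5*(1 + 2*(-5)))*s) + s) = -2*((s² + (-5*(1 - 10))*s) + s) = -2*((s² + (-5*(-9))*s) + s) = -2*((s² + 45*s) + s) = -2*(s² + 46*s) = -92*s - 2*s²)
√(6188 + X(44)) = √(6188 + 2*44*(-46 - 1*44)) = √(6188 + 2*44*(-46 - 44)) = √(6188 + 2*44*(-90)) = √(6188 - 7920) = √(-1732) = 2*I*√433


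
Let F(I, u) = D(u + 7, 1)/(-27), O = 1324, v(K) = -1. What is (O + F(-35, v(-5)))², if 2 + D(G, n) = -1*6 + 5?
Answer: 142014889/81 ≈ 1.7533e+6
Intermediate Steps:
D(G, n) = -3 (D(G, n) = -2 + (-1*6 + 5) = -2 + (-6 + 5) = -2 - 1 = -3)
F(I, u) = ⅑ (F(I, u) = -3/(-27) = -3*(-1/27) = ⅑)
(O + F(-35, v(-5)))² = (1324 + ⅑)² = (11917/9)² = 142014889/81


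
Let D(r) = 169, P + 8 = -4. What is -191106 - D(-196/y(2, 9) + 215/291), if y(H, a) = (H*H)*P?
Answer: -191275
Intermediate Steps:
P = -12 (P = -8 - 4 = -12)
y(H, a) = -12*H**2 (y(H, a) = (H*H)*(-12) = H**2*(-12) = -12*H**2)
-191106 - D(-196/y(2, 9) + 215/291) = -191106 - 1*169 = -191106 - 169 = -191275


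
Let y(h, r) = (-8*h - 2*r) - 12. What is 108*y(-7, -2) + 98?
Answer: 5282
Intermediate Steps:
y(h, r) = -12 - 8*h - 2*r
108*y(-7, -2) + 98 = 108*(-12 - 8*(-7) - 2*(-2)) + 98 = 108*(-12 + 56 + 4) + 98 = 108*48 + 98 = 5184 + 98 = 5282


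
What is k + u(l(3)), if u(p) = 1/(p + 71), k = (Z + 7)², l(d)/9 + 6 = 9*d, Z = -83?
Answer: 1501761/260 ≈ 5776.0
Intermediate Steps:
l(d) = -54 + 81*d (l(d) = -54 + 9*(9*d) = -54 + 81*d)
k = 5776 (k = (-83 + 7)² = (-76)² = 5776)
u(p) = 1/(71 + p)
k + u(l(3)) = 5776 + 1/(71 + (-54 + 81*3)) = 5776 + 1/(71 + (-54 + 243)) = 5776 + 1/(71 + 189) = 5776 + 1/260 = 1501761/260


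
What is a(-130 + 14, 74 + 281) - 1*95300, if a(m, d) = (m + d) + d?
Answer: -94706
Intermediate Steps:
a(m, d) = m + 2*d (a(m, d) = (d + m) + d = m + 2*d)
a(-130 + 14, 74 + 281) - 1*95300 = ((-130 + 14) + 2*(74 + 281)) - 1*95300 = (-116 + 2*355) - 95300 = (-116 + 710) - 95300 = 594 - 95300 = -94706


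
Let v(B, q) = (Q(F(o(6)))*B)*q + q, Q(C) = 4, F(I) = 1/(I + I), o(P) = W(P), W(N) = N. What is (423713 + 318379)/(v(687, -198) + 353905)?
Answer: -742092/190397 ≈ -3.8976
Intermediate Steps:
o(P) = P
F(I) = 1/(2*I)
v(B, q) = q + 4*B*q (v(B, q) = (4*B)*q + q = 4*B*q + q = q + 4*B*q)
(423713 + 318379)/(v(687, -198) + 353905) = (423713 + 318379)/(-198*(1 + 4*687) + 353905) = 742092/(-198*(1 + 2748) + 353905) = 742092/(-198*2749 + 353905) = 742092/(-544302 + 353905) = 742092/(-190397) = 742092*(-1/190397) = -742092/190397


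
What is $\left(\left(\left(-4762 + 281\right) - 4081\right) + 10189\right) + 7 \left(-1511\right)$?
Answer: $-8950$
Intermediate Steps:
$\left(\left(\left(-4762 + 281\right) - 4081\right) + 10189\right) + 7 \left(-1511\right) = \left(\left(-4481 - 4081\right) + 10189\right) - 10577 = \left(-8562 + 10189\right) - 10577 = 1627 - 10577 = -8950$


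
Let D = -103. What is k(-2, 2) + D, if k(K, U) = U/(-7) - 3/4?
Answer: -2913/28 ≈ -104.04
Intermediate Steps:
k(K, U) = -3/4 - U/7 (k(K, U) = U*(-1/7) - 3*1/4 = -U/7 - 3/4 = -3/4 - U/7)
k(-2, 2) + D = (-3/4 - 1/7*2) - 103 = (-3/4 - 2/7) - 103 = -29/28 - 103 = -2913/28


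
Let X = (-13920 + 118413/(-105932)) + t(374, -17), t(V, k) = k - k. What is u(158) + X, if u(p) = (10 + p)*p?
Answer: 1337167155/105932 ≈ 12623.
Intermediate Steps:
t(V, k) = 0
u(p) = p*(10 + p)
X = -1474691853/105932 (X = (-13920 + 118413/(-105932)) + 0 = (-13920 + 118413*(-1/105932)) + 0 = (-13920 - 118413/105932) + 0 = -1474691853/105932 + 0 = -1474691853/105932 ≈ -13921.)
u(158) + X = 158*(10 + 158) - 1474691853/105932 = 158*168 - 1474691853/105932 = 26544 - 1474691853/105932 = 1337167155/105932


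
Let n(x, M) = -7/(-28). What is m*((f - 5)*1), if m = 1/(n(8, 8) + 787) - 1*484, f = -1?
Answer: 9144672/3149 ≈ 2904.0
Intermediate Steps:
n(x, M) = ¼ (n(x, M) = -7*(-1/28) = ¼)
m = -1524112/3149 (m = 1/(¼ + 787) - 1*484 = 1/(3149/4) - 484 = 4/3149 - 484 = -1524112/3149 ≈ -484.00)
m*((f - 5)*1) = -1524112*(-1 - 5)/3149 = -(-9144672)/3149 = -1524112/3149*(-6) = 9144672/3149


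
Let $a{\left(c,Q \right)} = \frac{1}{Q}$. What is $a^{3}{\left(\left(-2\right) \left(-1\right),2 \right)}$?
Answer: $\frac{1}{8} \approx 0.125$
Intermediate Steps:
$a^{3}{\left(\left(-2\right) \left(-1\right),2 \right)} = \left(\frac{1}{2}\right)^{3} = \frac{1}{8}$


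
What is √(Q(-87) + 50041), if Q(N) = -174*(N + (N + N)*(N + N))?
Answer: I*√5202845 ≈ 2281.0*I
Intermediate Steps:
Q(N) = -696*N² - 174*N (Q(N) = -174*(N + (2*N)*(2*N)) = -174*(N + 4*N²) = -696*N² - 174*N)
√(Q(-87) + 50041) = √(-174*(-87)*(1 + 4*(-87)) + 50041) = √(-174*(-87)*(1 - 348) + 50041) = √(-174*(-87)*(-347) + 50041) = √(-5252886 + 50041) = √(-5202845) = I*√5202845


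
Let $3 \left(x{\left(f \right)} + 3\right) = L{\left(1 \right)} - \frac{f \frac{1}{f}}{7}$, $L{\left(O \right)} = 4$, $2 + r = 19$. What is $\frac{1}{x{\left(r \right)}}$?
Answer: $- \frac{7}{12} \approx -0.58333$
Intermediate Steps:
$r = 17$ ($r = -2 + 19 = 17$)
$x{\left(f \right)} = - \frac{12}{7}$ ($x{\left(f \right)} = -3 + \frac{4 - \frac{f \frac{1}{f}}{7}}{3} = -3 + \frac{4 - 1 \cdot \frac{1}{7}}{3} = -3 + \frac{4 - \frac{1}{7}}{3} = -3 + \frac{1}{3} \cdot \frac{27}{7} = -3 + \frac{9}{7} = - \frac{12}{7}$)
$\frac{1}{x{\left(r \right)}} = \frac{1}{- \frac{12}{7}} = - \frac{7}{12}$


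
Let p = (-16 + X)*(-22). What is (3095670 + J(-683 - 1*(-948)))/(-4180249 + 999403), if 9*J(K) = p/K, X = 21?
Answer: -738317284/758631771 ≈ -0.97322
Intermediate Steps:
p = -110 (p = (-16 + 21)*(-22) = 5*(-22) = -110)
J(K) = -110/(9*K) (J(K) = (-110/K)/9 = -110/(9*K))
(3095670 + J(-683 - 1*(-948)))/(-4180249 + 999403) = (3095670 - 110/(9*(-683 - 1*(-948))))/(-4180249 + 999403) = (3095670 - 110/(9*(-683 + 948)))/(-3180846) = (3095670 - 110/9/265)*(-1/3180846) = (3095670 - 110/9*1/265)*(-1/3180846) = (3095670 - 22/477)*(-1/3180846) = (1476634568/477)*(-1/3180846) = -738317284/758631771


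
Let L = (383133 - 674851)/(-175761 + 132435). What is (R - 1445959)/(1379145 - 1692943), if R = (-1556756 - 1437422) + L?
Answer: 48093270986/3398903037 ≈ 14.150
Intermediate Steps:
L = 145859/21663 (L = -291718/(-43326) = -291718*(-1/43326) = 145859/21663 ≈ 6.7331)
R = -64862732155/21663 (R = (-1556756 - 1437422) + 145859/21663 = -2994178 + 145859/21663 = -64862732155/21663 ≈ -2.9942e+6)
(R - 1445959)/(1379145 - 1692943) = (-64862732155/21663 - 1445959)/(1379145 - 1692943) = -96186541972/21663/(-313798) = -96186541972/21663*(-1/313798) = 48093270986/3398903037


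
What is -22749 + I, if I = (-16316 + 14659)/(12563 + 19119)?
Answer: -720735475/31682 ≈ -22749.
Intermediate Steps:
I = -1657/31682 ≈ -0.052301
-22749 + I = -22749 - 1657/31682 = -720735475/31682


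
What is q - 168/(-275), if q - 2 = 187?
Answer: 52143/275 ≈ 189.61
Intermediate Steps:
q = 189 (q = 2 + 187 = 189)
q - 168/(-275) = 189 - 168/(-275) = 189 - 168*(-1)/275 = 189 - 1*(-168/275) = 189 + 168/275 = 52143/275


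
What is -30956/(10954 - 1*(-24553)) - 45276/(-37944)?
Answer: 36085039/112273134 ≈ 0.32140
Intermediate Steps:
-30956/(10954 - 1*(-24553)) - 45276/(-37944) = -30956/(10954 + 24553) - 45276*(-1/37944) = -30956/35507 + 3773/3162 = 36085039/112273134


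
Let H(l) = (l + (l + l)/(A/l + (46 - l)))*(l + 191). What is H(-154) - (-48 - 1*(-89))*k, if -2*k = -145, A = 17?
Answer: -537317971/61566 ≈ -8727.5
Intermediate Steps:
k = 145/2 (k = -½*(-145) = 145/2 ≈ 72.500)
H(l) = (191 + l)*(l + 2*l/(46 - l + 17/l)) (H(l) = (l + (l + l)/(17/l + (46 - l)))*(l + 191) = (l + (2*l)/(46 - l + 17/l))*(191 + l) = (l + 2*l/(46 - l + 17/l))*(191 + l) = (191 + l)*(l + 2*l/(46 - l + 17/l)))
H(-154) - (-48 - 1*(-89))*k = -154*(-3247 + (-154)³ - 9185*(-154) + 143*(-154)²)/(-17 + (-154)² - 46*(-154)) - (-48 - 1*(-89))*145/2 = -154*(-3247 - 3652264 + 1414490 + 143*23716)/(-17 + 23716 + 7084) - (-48 + 89)*145/2 = -154*(-3247 - 3652264 + 1414490 + 3391388)/30783 - 41*145/2 = -154*1/30783*1150367 - 1*5945/2 = -177156518/30783 - 5945/2 = -537317971/61566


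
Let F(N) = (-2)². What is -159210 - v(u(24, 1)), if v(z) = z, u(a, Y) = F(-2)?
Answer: -159214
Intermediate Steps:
F(N) = 4
u(a, Y) = 4
-159210 - v(u(24, 1)) = -159210 - 1*4 = -159210 - 4 = -159214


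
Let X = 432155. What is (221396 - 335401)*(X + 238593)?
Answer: -76468625740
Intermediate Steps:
(221396 - 335401)*(X + 238593) = (221396 - 335401)*(432155 + 238593) = -114005*670748 = -76468625740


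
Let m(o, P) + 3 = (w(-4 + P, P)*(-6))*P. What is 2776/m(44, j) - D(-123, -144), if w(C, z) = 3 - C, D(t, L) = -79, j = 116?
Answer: 5995795/75861 ≈ 79.037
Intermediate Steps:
m(o, P) = -3 + P*(-42 + 6*P) (m(o, P) = -3 + ((3 - (-4 + P))*(-6))*P = -3 + ((3 + (4 - P))*(-6))*P = -3 + ((7 - P)*(-6))*P = -3 + (-42 + 6*P)*P = -3 + P*(-42 + 6*P))
2776/m(44, j) - D(-123, -144) = 2776/(-3 + 6*116*(-7 + 116)) - 1*(-79) = 2776/(-3 + 6*116*109) + 79 = 2776/(-3 + 75864) + 79 = 2776/75861 + 79 = 5995795/75861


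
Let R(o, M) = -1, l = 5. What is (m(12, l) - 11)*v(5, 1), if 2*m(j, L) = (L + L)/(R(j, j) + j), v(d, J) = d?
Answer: -580/11 ≈ -52.727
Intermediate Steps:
m(j, L) = L/(-1 + j) (m(j, L) = ((L + L)/(-1 + j))/2 = ((2*L)/(-1 + j))/2 = (2*L/(-1 + j))/2 = L/(-1 + j))
(m(12, l) - 11)*v(5, 1) = (5/(-1 + 12) - 11)*5 = (5/11 - 11)*5 = -116/11*5 = -580/11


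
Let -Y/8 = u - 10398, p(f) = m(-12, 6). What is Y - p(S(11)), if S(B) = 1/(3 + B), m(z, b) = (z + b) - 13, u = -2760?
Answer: 105283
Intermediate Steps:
m(z, b) = -13 + b + z (m(z, b) = (b + z) - 13 = -13 + b + z)
p(f) = -19 (p(f) = -13 + 6 - 12 = -19)
Y = 105264 (Y = -8*(-2760 - 10398) = -8*(-13158) = 105264)
Y - p(S(11)) = 105264 - 1*(-19) = 105264 + 19 = 105283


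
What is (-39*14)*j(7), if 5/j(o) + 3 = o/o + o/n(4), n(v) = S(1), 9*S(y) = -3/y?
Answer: 2730/23 ≈ 118.70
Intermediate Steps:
S(y) = -1/(3*y) (S(y) = (-3/y)/9 = -1/(3*y))
n(v) = -1/3 (n(v) = -1/3/1 = -1/3*1 = -1/3)
j(o) = 5/(-2 - 3*o) (j(o) = 5/(-3 + (o/o + o/(-1/3))) = 5/(-3 + (1 + o*(-3))) = 5/(-3 + (1 - 3*o)) = 5/(-2 - 3*o))
(-39*14)*j(7) = (-39*14)*(-5/(2 + 3*7)) = -(-2730)/(2 + 21) = -(-2730)/23 = -546*(-5/23) = 2730/23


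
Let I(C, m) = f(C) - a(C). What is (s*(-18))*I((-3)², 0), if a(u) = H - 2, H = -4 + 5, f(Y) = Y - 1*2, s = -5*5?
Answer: 3600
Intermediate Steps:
s = -25
f(Y) = -2 + Y (f(Y) = Y - 2 = -2 + Y)
H = 1
a(u) = -1 (a(u) = 1 - 2 = -1)
I(C, m) = -1 + C (I(C, m) = (-2 + C) - 1*(-1) = (-2 + C) + 1 = -1 + C)
(s*(-18))*I((-3)², 0) = (-25*(-18))*(-1 + (-3)²) = 450*(-1 + 9) = 450*8 = 3600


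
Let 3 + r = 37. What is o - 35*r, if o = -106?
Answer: -1296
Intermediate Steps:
r = 34 (r = -3 + 37 = 34)
o - 35*r = -106 - 35*34 = -106 - 1190 = -1296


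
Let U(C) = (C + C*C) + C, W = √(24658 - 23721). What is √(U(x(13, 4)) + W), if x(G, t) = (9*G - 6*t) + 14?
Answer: √(11663 + √937) ≈ 108.14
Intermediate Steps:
x(G, t) = 14 - 6*t + 9*G (x(G, t) = (-6*t + 9*G) + 14 = 14 - 6*t + 9*G)
W = √937 ≈ 30.610
U(C) = C² + 2*C (U(C) = (C + C²) + C = C² + 2*C)
√(U(x(13, 4)) + W) = √((14 - 6*4 + 9*13)*(2 + (14 - 6*4 + 9*13)) + √937) = √((14 - 24 + 117)*(2 + (14 - 24 + 117)) + √937) = √(107*(2 + 107) + √937) = √(107*109 + √937) = √(11663 + √937)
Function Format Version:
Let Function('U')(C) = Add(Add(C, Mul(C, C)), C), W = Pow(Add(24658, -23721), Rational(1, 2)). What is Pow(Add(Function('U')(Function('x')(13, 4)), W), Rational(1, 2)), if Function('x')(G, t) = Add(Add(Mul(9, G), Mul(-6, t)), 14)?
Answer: Pow(Add(11663, Pow(937, Rational(1, 2))), Rational(1, 2)) ≈ 108.14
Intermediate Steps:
Function('x')(G, t) = Add(14, Mul(-6, t), Mul(9, G)) (Function('x')(G, t) = Add(Add(Mul(-6, t), Mul(9, G)), 14) = Add(14, Mul(-6, t), Mul(9, G)))
W = Pow(937, Rational(1, 2)) ≈ 30.610
Function('U')(C) = Add(Pow(C, 2), Mul(2, C)) (Function('U')(C) = Add(Add(C, Pow(C, 2)), C) = Add(Pow(C, 2), Mul(2, C)))
Pow(Add(Function('U')(Function('x')(13, 4)), W), Rational(1, 2)) = Pow(Add(Mul(Add(14, Mul(-6, 4), Mul(9, 13)), Add(2, Add(14, Mul(-6, 4), Mul(9, 13)))), Pow(937, Rational(1, 2))), Rational(1, 2)) = Pow(Add(Mul(Add(14, -24, 117), Add(2, Add(14, -24, 117))), Pow(937, Rational(1, 2))), Rational(1, 2)) = Pow(Add(Mul(107, Add(2, 107)), Pow(937, Rational(1, 2))), Rational(1, 2)) = Pow(Add(Mul(107, 109), Pow(937, Rational(1, 2))), Rational(1, 2)) = Pow(Add(11663, Pow(937, Rational(1, 2))), Rational(1, 2))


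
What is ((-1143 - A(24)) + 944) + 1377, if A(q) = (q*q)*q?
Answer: -12646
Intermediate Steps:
A(q) = q³ (A(q) = q²*q = q³)
((-1143 - A(24)) + 944) + 1377 = ((-1143 - 1*24³) + 944) + 1377 = ((-1143 - 1*13824) + 944) + 1377 = ((-1143 - 13824) + 944) + 1377 = (-14967 + 944) + 1377 = -14023 + 1377 = -12646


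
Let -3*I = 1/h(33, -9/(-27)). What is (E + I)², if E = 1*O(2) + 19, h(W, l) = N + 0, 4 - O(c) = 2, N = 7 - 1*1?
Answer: 142129/324 ≈ 438.67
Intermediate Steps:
N = 6 (N = 7 - 1 = 6)
O(c) = 2 (O(c) = 4 - 1*2 = 4 - 2 = 2)
h(W, l) = 6 (h(W, l) = 6 + 0 = 6)
E = 21 (E = 1*2 + 19 = 2 + 19 = 21)
I = -1/18 (I = -⅓/6 = -⅓*⅙ = -1/18 ≈ -0.055556)
(E + I)² = (21 - 1/18)² = (377/18)² = 142129/324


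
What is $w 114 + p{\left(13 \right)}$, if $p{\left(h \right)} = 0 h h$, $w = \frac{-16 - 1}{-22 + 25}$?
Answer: $-646$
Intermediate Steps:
$w = - \frac{17}{3} \approx -5.6667$
$p{\left(h \right)} = 0$ ($p{\left(h \right)} = 0 h = 0$)
$w 114 + p{\left(13 \right)} = \left(- \frac{17}{3}\right) 114 + 0 = -646 + 0 = -646$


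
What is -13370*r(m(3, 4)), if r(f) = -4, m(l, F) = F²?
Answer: 53480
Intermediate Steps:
-13370*r(m(3, 4)) = -13370*(-4) = 53480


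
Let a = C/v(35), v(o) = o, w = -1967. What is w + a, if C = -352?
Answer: -69197/35 ≈ -1977.1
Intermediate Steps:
a = -352/35 ≈ -10.057
w + a = -1967 - 352/35 = -69197/35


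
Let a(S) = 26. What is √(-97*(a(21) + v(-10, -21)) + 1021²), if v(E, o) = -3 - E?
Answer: 2*√259810 ≈ 1019.4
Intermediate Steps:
√(-97*(a(21) + v(-10, -21)) + 1021²) = √(-97*(26 + (-3 - 1*(-10))) + 1021²) = √(-97*(26 + (-3 + 10)) + 1042441) = √(-97*(26 + 7) + 1042441) = √(-97*33 + 1042441) = √(-3201 + 1042441) = √1039240 = 2*√259810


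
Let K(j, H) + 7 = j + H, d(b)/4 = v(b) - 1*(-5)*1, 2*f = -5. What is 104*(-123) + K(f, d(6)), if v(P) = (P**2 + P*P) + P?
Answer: -24939/2 ≈ -12470.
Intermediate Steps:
f = -5/2 (f = (1/2)*(-5) = -5/2 ≈ -2.5000)
v(P) = P + 2*P**2 (v(P) = (P**2 + P**2) + P = 2*P**2 + P = P + 2*P**2)
d(b) = 20 + 4*b*(1 + 2*b) (d(b) = 4*(b*(1 + 2*b) - 1*(-5)*1) = 4*(b*(1 + 2*b) + 5*1) = 4*(b*(1 + 2*b) + 5) = 4*(5 + b*(1 + 2*b)) = 20 + 4*b*(1 + 2*b))
K(j, H) = -7 + H + j (K(j, H) = -7 + (j + H) = -7 + (H + j) = -7 + H + j)
104*(-123) + K(f, d(6)) = 104*(-123) + (-7 + (20 + 4*6*(1 + 2*6)) - 5/2) = -12792 + (-7 + (20 + 4*6*(1 + 12)) - 5/2) = -12792 + (-7 + (20 + 4*6*13) - 5/2) = -12792 + (-7 + (20 + 312) - 5/2) = -12792 + (-7 + 332 - 5/2) = -12792 + 645/2 = -24939/2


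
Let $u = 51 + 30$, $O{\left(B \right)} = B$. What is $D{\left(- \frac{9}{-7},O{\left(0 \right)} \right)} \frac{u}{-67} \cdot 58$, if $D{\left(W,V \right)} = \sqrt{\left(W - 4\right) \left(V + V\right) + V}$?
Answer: $0$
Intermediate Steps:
$D{\left(W,V \right)} = \sqrt{V + 2 V \left(-4 + W\right)}$ ($D{\left(W,V \right)} = \sqrt{\left(-4 + W\right) 2 V + V} = \sqrt{2 V \left(-4 + W\right) + V} = \sqrt{V + 2 V \left(-4 + W\right)}$)
$u = 81$
$D{\left(- \frac{9}{-7},O{\left(0 \right)} \right)} \frac{u}{-67} \cdot 58 = \sqrt{0 \left(-7 + 2 \left(- \frac{9}{-7}\right)\right)} \frac{81}{-67} \cdot 58 = \sqrt{0 \left(-7 + 2 \left(\left(-9\right) \left(- \frac{1}{7}\right)\right)\right)} 81 \left(- \frac{1}{67}\right) 58 = \sqrt{0 \left(-7 + 2 \cdot \frac{9}{7}\right)} \left(- \frac{81}{67}\right) 58 = \sqrt{0 \left(-7 + \frac{18}{7}\right)} \left(- \frac{81}{67}\right) 58 = \sqrt{0 \left(- \frac{31}{7}\right)} \left(- \frac{81}{67}\right) 58 = \sqrt{0} \left(- \frac{81}{67}\right) 58 = 0 \left(- \frac{81}{67}\right) 58 = 0 \cdot 58 = 0$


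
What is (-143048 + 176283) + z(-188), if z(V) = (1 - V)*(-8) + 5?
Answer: 31728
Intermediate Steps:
z(V) = -3 + 8*V (z(V) = (-8 + 8*V) + 5 = -3 + 8*V)
(-143048 + 176283) + z(-188) = (-143048 + 176283) + (-3 + 8*(-188)) = 33235 + (-3 - 1504) = 33235 - 1507 = 31728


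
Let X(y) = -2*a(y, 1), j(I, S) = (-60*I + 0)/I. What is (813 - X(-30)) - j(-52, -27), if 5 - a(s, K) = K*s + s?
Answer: 1003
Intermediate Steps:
a(s, K) = 5 - s - K*s (a(s, K) = 5 - (K*s + s) = 5 - (s + K*s) = 5 + (-s - K*s) = 5 - s - K*s)
j(I, S) = -60 (j(I, S) = (-60*I)/I = -60)
X(y) = -10 + 4*y (X(y) = -2*(5 - y - 1*1*y) = -2*(5 - y - y) = -2*(5 - 2*y) = -10 + 4*y)
(813 - X(-30)) - j(-52, -27) = (813 - (-10 + 4*(-30))) - 1*(-60) = (813 - (-10 - 120)) + 60 = (813 - 1*(-130)) + 60 = (813 + 130) + 60 = 943 + 60 = 1003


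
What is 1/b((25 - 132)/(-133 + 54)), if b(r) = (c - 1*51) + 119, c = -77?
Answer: -1/9 ≈ -0.11111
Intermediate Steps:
b(r) = -9 (b(r) = (-77 - 1*51) + 119 = (-77 - 51) + 119 = -128 + 119 = -9)
1/b((25 - 132)/(-133 + 54)) = 1/(-9) = -1/9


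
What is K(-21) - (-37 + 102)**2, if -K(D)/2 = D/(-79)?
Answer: -333817/79 ≈ -4225.5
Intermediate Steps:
K(D) = 2*D/79 (K(D) = -2*D/(-79) = -2*D*(-1)/79 = -(-2)*D/79 = 2*D/79)
K(-21) - (-37 + 102)**2 = (2/79)*(-21) - (-37 + 102)**2 = -42/79 - 1*65**2 = -42/79 - 1*4225 = -42/79 - 4225 = -333817/79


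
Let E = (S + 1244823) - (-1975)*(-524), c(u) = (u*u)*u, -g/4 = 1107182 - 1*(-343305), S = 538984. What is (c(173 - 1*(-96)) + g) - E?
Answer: 12914254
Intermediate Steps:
g = -5801948 (g = -4*(1107182 - 1*(-343305)) = -4*(1107182 + 343305) = -4*1450487 = -5801948)
c(u) = u³ (c(u) = u²*u = u³)
E = 748907 (E = (538984 + 1244823) - (-1975)*(-524) = 1783807 - 1*1034900 = 1783807 - 1034900 = 748907)
(c(173 - 1*(-96)) + g) - E = ((173 - 1*(-96))³ - 5801948) - 1*748907 = ((173 + 96)³ - 5801948) - 748907 = (269³ - 5801948) - 748907 = (19465109 - 5801948) - 748907 = 13663161 - 748907 = 12914254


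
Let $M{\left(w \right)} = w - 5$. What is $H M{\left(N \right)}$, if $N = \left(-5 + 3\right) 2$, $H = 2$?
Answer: $-18$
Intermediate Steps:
$N = -4$ ($N = \left(-2\right) 2 = -4$)
$M{\left(w \right)} = -5 + w$
$H M{\left(N \right)} = 2 \left(-5 - 4\right) = 2 \left(-9\right) = -18$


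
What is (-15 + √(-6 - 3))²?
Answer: 216 - 90*I ≈ 216.0 - 90.0*I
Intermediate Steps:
(-15 + √(-6 - 3))² = (-15 + √(-9))² = (-15 + 3*I)²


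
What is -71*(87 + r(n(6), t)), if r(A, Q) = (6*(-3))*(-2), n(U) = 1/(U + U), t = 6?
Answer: -8733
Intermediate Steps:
n(U) = 1/(2*U)
r(A, Q) = 36 (r(A, Q) = -18*(-2) = 36)
-71*(87 + r(n(6), t)) = -71*(87 + 36) = -71*123 = -8733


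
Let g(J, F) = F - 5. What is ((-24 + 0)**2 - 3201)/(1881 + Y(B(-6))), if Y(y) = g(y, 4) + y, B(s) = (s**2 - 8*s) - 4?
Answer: -75/56 ≈ -1.3393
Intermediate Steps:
B(s) = -4 + s**2 - 8*s
g(J, F) = -5 + F
Y(y) = -1 + y (Y(y) = (-5 + 4) + y = -1 + y)
((-24 + 0)**2 - 3201)/(1881 + Y(B(-6))) = ((-24 + 0)**2 - 3201)/(1881 + (-1 + (-4 + (-6)**2 - 8*(-6)))) = ((-24)**2 - 3201)/(1881 + (-1 + (-4 + 36 + 48))) = (576 - 3201)/(1881 + (-1 + 80)) = -2625/(1881 + 79) = -2625/1960 = -2625*1/1960 = -75/56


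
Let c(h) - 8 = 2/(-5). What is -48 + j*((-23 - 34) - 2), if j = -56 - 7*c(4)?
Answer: 31974/5 ≈ 6394.8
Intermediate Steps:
c(h) = 38/5 (c(h) = 8 + 2/(-5) = 8 + 2*(-⅕) = 8 - ⅖ = 38/5)
j = -546/5 (j = -56 - 7*38/5 = -56 - 266/5 = -546/5 ≈ -109.20)
-48 + j*((-23 - 34) - 2) = -48 - 546*((-23 - 34) - 2)/5 = -48 - 546*(-57 - 2)/5 = -48 - 546/5*(-59) = -48 + 32214/5 = 31974/5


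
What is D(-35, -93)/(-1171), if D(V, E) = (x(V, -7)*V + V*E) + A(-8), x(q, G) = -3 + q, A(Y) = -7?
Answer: -4578/1171 ≈ -3.9095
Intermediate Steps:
D(V, E) = -7 + E*V + V*(-3 + V) (D(V, E) = ((-3 + V)*V + V*E) - 7 = (V*(-3 + V) + E*V) - 7 = (E*V + V*(-3 + V)) - 7 = -7 + E*V + V*(-3 + V))
D(-35, -93)/(-1171) = (-7 - 93*(-35) - 35*(-3 - 35))/(-1171) = (-7 + 3255 - 35*(-38))*(-1/1171) = (-7 + 3255 + 1330)*(-1/1171) = 4578*(-1/1171) = -4578/1171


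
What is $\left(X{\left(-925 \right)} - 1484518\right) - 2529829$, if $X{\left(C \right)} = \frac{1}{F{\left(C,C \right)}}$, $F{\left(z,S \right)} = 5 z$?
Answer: $- \frac{18566354876}{4625} \approx -4.0143 \cdot 10^{6}$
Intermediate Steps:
$X{\left(C \right)} = \frac{1}{5 C}$
$\left(X{\left(-925 \right)} - 1484518\right) - 2529829 = \left(\frac{1}{5 \left(-925\right)} - 1484518\right) - 2529829 = \left(\frac{1}{5} \left(- \frac{1}{925}\right) - 1484518\right) - 2529829 = \left(- \frac{1}{4625} - 1484518\right) - 2529829 = - \frac{6865895751}{4625} - 2529829 = - \frac{18566354876}{4625}$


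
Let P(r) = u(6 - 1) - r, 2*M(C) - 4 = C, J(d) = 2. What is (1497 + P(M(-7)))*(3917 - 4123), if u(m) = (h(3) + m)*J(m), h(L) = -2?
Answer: -309927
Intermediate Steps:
M(C) = 2 + C/2
u(m) = -4 + 2*m (u(m) = (-2 + m)*2 = -4 + 2*m)
P(r) = 6 - r (P(r) = (-4 + 2*(6 - 1)) - r = (-4 + 2*5) - r = (-4 + 10) - r = 6 - r)
(1497 + P(M(-7)))*(3917 - 4123) = (1497 + (6 - (2 + (1/2)*(-7))))*(3917 - 4123) = (1497 + (6 - (2 - 7/2)))*(-206) = (1497 + (6 - 1*(-3/2)))*(-206) = (1497 + (6 + 3/2))*(-206) = (1497 + 15/2)*(-206) = (3009/2)*(-206) = -309927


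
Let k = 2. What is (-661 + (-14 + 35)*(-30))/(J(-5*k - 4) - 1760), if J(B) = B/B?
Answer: 1291/1759 ≈ 0.73394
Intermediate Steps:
J(B) = 1
(-661 + (-14 + 35)*(-30))/(J(-5*k - 4) - 1760) = (-661 + (-14 + 35)*(-30))/(1 - 1760) = (-661 + 21*(-30))/(-1759) = (-661 - 630)*(-1/1759) = -1291*(-1/1759) = 1291/1759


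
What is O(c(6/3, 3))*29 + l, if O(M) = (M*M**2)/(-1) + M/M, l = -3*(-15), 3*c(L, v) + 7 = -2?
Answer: 857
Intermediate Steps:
c(L, v) = -3 (c(L, v) = -7/3 + (1/3)*(-2) = -7/3 - 2/3 = -3)
l = 45
O(M) = 1 - M**3 (O(M) = M**3*(-1) + 1 = -M**3 + 1 = 1 - M**3)
O(c(6/3, 3))*29 + l = (1 - 1*(-3)**3)*29 + 45 = (1 - 1*(-27))*29 + 45 = (1 + 27)*29 + 45 = 28*29 + 45 = 812 + 45 = 857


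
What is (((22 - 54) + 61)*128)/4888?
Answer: 464/611 ≈ 0.75941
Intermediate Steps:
(((22 - 54) + 61)*128)/4888 = ((-32 + 61)*128)*(1/4888) = (29*128)*(1/4888) = 3712*(1/4888) = 464/611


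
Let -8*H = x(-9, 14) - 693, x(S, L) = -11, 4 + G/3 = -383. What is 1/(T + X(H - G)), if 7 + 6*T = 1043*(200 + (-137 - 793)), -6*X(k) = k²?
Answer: -3/1160699 ≈ -2.5846e-6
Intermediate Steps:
G = -1161 (G = -12 + 3*(-383) = -12 - 1149 = -1161)
H = 88 (H = -(-11 - 693)/8 = -⅛*(-704) = 88)
X(k) = -k²/6
T = -253799/2 (T = -7/6 + (1043*(200 + (-137 - 793)))/6 = -7/6 + (1043*(200 - 930))/6 = -7/6 + (1043*(-730))/6 = -7/6 + (⅙)*(-761390) = -7/6 - 380695/3 = -253799/2 ≈ -1.2690e+5)
1/(T + X(H - G)) = 1/(-253799/2 - (88 - 1*(-1161))²/6) = 1/(-253799/2 - (88 + 1161)²/6) = 1/(-253799/2 - ⅙*1249²) = 1/(-253799/2 - ⅙*1560001) = 1/(-253799/2 - 1560001/6) = 1/(-1160699/3) = -3/1160699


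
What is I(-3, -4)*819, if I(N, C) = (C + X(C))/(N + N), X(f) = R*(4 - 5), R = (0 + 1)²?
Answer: 1365/2 ≈ 682.50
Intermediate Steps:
R = 1 (R = 1² = 1)
X(f) = -1 (X(f) = 1*(4 - 5) = 1*(-1) = -1)
I(N, C) = (-1 + C)/(2*N) (I(N, C) = (C - 1)/(N + N) = (-1 + C)/((2*N)) = (-1 + C)*(1/(2*N)) = (-1 + C)/(2*N))
I(-3, -4)*819 = ((½)*(-1 - 4)/(-3))*819 = ((½)*(-⅓)*(-5))*819 = (⅚)*819 = 1365/2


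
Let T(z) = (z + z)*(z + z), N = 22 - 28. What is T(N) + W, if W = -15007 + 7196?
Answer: -7667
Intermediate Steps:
N = -6
T(z) = 4*z² (T(z) = (2*z)*(2*z) = 4*z²)
W = -7811
T(N) + W = 4*(-6)² - 7811 = 4*36 - 7811 = 144 - 7811 = -7667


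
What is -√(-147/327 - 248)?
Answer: -3*I*√327981/109 ≈ -15.762*I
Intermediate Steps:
-√(-147/327 - 248) = -√(-147*1/327 - 248) = -√(-49/109 - 248) = -√(-27081/109) = -3*I*√327981/109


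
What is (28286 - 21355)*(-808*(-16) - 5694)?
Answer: 50138854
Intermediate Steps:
(28286 - 21355)*(-808*(-16) - 5694) = 6931*(12928 - 5694) = 6931*7234 = 50138854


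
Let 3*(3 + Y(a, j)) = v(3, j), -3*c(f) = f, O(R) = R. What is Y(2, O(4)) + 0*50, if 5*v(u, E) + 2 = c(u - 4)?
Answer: -28/9 ≈ -3.1111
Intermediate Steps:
c(f) = -f/3
v(u, E) = -2/15 - u/15 (v(u, E) = -⅖ + (-(u - 4)/3)/5 = -⅖ + (-(-4 + u)/3)/5 = -⅖ + (4/3 - u/3)/5 = -⅖ + (4/15 - u/15) = -2/15 - u/15)
Y(a, j) = -28/9 (Y(a, j) = -3 + (-2/15 - 1/15*3)/3 = -3 + (-2/15 - ⅕)/3 = -3 + (⅓)*(-⅓) = -3 - ⅑ = -28/9)
Y(2, O(4)) + 0*50 = -28/9 + 0*50 = -28/9 + 0 = -28/9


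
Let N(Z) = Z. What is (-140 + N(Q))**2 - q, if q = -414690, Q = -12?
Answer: 437794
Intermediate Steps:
(-140 + N(Q))**2 - q = (-140 - 12)**2 - 1*(-414690) = (-152)**2 + 414690 = 23104 + 414690 = 437794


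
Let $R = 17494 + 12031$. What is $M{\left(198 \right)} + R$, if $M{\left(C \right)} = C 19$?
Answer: $33287$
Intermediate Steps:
$R = 29525$
$M{\left(C \right)} = 19 C$
$M{\left(198 \right)} + R = 19 \cdot 198 + 29525 = 3762 + 29525 = 33287$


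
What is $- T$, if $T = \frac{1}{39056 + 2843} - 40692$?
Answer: $\frac{1704954107}{41899} \approx 40692.0$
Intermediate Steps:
$T = - \frac{1704954107}{41899}$ ($T = \frac{1}{41899} - 40692 = - \frac{1704954107}{41899} \approx -40692.0$)
$- T = \left(-1\right) \left(- \frac{1704954107}{41899}\right) = \frac{1704954107}{41899}$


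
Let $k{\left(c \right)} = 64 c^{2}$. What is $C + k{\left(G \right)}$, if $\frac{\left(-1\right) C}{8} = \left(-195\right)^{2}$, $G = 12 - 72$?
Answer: $-73800$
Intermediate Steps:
$G = -60$
$C = -304200$ ($C = - 8 \left(-195\right)^{2} = \left(-8\right) 38025 = -304200$)
$C + k{\left(G \right)} = -304200 + 64 \left(-60\right)^{2} = -304200 + 64 \cdot 3600 = -304200 + 230400 = -73800$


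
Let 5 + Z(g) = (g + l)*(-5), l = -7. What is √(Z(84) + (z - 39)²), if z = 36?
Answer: I*√381 ≈ 19.519*I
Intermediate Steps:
Z(g) = 30 - 5*g (Z(g) = -5 + (g - 7)*(-5) = -5 + (-7 + g)*(-5) = -5 + (35 - 5*g) = 30 - 5*g)
√(Z(84) + (z - 39)²) = √((30 - 5*84) + (36 - 39)²) = √((30 - 420) + (-3)²) = √(-390 + 9) = √(-381) = I*√381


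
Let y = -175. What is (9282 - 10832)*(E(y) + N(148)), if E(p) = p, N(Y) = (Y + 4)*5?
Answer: -906750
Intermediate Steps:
N(Y) = 20 + 5*Y (N(Y) = (4 + Y)*5 = 20 + 5*Y)
(9282 - 10832)*(E(y) + N(148)) = (9282 - 10832)*(-175 + (20 + 5*148)) = -1550*(-175 + (20 + 740)) = -1550*(-175 + 760) = -1550*585 = -906750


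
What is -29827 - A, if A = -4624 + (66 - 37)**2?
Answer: -26044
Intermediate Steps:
A = -3783 (A = -4624 + 29**2 = -4624 + 841 = -3783)
-29827 - A = -29827 - 1*(-3783) = -29827 + 3783 = -26044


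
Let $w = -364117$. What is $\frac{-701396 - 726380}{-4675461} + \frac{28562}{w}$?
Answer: $\frac{55190999530}{243202118991} \approx 0.22693$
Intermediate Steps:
$\frac{-701396 - 726380}{-4675461} + \frac{28562}{w} = \frac{-701396 - 726380}{-4675461} + \frac{28562}{-364117} = \left(-1427776\right) \left(- \frac{1}{4675461}\right) + 28562 \left(- \frac{1}{364117}\right) = \frac{203968}{667923} - \frac{28562}{364117} = \frac{55190999530}{243202118991}$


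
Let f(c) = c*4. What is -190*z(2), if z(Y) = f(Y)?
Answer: -1520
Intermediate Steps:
f(c) = 4*c
z(Y) = 4*Y
-190*z(2) = -760*2 = -190*8 = -1520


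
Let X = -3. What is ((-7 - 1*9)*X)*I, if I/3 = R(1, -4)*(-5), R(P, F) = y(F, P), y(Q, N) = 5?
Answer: -3600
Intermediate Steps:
R(P, F) = 5
I = -75 (I = 3*(5*(-5)) = 3*(-25) = -75)
((-7 - 1*9)*X)*I = ((-7 - 1*9)*(-3))*(-75) = ((-7 - 9)*(-3))*(-75) = -16*(-3)*(-75) = 48*(-75) = -3600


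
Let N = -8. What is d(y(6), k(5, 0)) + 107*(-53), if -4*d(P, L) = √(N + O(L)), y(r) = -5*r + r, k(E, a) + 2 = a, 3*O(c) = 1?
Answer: -5671 - I*√69/12 ≈ -5671.0 - 0.69222*I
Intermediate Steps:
O(c) = ⅓ (O(c) = (⅓)*1 = ⅓)
k(E, a) = -2 + a
y(r) = -4*r
d(P, L) = -I*√69/12 (d(P, L) = -√(-8 + ⅓)/4 = -I*√69/12)
d(y(6), k(5, 0)) + 107*(-53) = -I*√69/12 + 107*(-53) = -I*√69/12 - 5671 = -5671 - I*√69/12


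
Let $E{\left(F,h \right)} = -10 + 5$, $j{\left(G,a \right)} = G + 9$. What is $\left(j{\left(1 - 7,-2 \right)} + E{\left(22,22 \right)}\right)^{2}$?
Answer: $4$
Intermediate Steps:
$j{\left(G,a \right)} = 9 + G$
$E{\left(F,h \right)} = -5$
$\left(j{\left(1 - 7,-2 \right)} + E{\left(22,22 \right)}\right)^{2} = \left(\left(9 + \left(1 - 7\right)\right) - 5\right)^{2} = \left(\left(9 - 6\right) - 5\right)^{2} = \left(3 - 5\right)^{2} = \left(-2\right)^{2} = 4$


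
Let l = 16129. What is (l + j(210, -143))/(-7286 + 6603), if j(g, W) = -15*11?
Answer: -15964/683 ≈ -23.373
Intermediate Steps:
j(g, W) = -165
(l + j(210, -143))/(-7286 + 6603) = (16129 - 165)/(-7286 + 6603) = 15964/(-683) = 15964*(-1/683) = -15964/683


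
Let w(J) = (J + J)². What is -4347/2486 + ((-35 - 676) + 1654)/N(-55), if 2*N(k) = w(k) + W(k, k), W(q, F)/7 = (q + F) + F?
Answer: -3899029/2473570 ≈ -1.5763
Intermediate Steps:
W(q, F) = 7*q + 14*F (W(q, F) = 7*((q + F) + F) = 7*((F + q) + F) = 7*(q + 2*F) = 7*q + 14*F)
w(J) = 4*J² (w(J) = (2*J)² = 4*J²)
N(k) = 2*k² + 21*k/2 (N(k) = (4*k² + (7*k + 14*k))/2 = (4*k² + 21*k)/2 = 2*k² + 21*k/2)
-4347/2486 + ((-35 - 676) + 1654)/N(-55) = -4347/2486 + ((-35 - 676) + 1654)/(((½)*(-55)*(21 + 4*(-55)))) = -4347*1/2486 + (-711 + 1654)/(((½)*(-55)*(21 - 220))) = -4347/2486 + 943/(((½)*(-55)*(-199))) = -4347/2486 + 943/(10945/2) = -4347/2486 + 943*(2/10945) = -4347/2486 + 1886/10945 = -3899029/2473570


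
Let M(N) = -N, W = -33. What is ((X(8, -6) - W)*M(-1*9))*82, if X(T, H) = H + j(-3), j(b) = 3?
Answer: 22140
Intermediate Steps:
X(T, H) = 3 + H (X(T, H) = H + 3 = 3 + H)
((X(8, -6) - W)*M(-1*9))*82 = (((3 - 6) - 1*(-33))*(-(-1)*9))*82 = ((-3 + 33)*(-1*(-9)))*82 = (30*9)*82 = 270*82 = 22140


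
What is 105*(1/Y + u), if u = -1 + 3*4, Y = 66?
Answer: 25445/22 ≈ 1156.6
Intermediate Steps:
u = 11 (u = -1 + 12 = 11)
105*(1/Y + u) = 105*(1/66 + 11) = 105*(727/66) = 25445/22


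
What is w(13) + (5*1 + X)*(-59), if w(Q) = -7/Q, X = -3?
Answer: -1541/13 ≈ -118.54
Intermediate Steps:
w(13) + (5*1 + X)*(-59) = -7/13 + (5*1 - 3)*(-59) = -7*1/13 + (5 - 3)*(-59) = -7/13 + 2*(-59) = -7/13 - 118 = -1541/13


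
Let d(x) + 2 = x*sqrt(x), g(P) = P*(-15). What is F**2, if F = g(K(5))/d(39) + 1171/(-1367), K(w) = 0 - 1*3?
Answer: 201271523565160/262982039991841 - 9734610834*sqrt(39)/192378961223 ≈ 0.44934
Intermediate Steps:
K(w) = -3 (K(w) = 0 - 3 = -3)
g(P) = -15*P
d(x) = -2 + x**(3/2) (d(x) = -2 + x*sqrt(x) = -2 + x**(3/2))
F = -1171/1367 + 45/(-2 + 39*sqrt(39)) (F = (-15*(-3))/(-2 + 39**(3/2)) + 1171/(-1367) = 45/(-2 + 39*sqrt(39)) + 1171*(-1/1367) = 45/(-2 + 39*sqrt(39)) - 1171/1367 = -1171/1367 + 45/(-2 + 39*sqrt(39)) ≈ -0.67033)
F**2 = (-13866967/16216721 + 351*sqrt(39)/11863)**2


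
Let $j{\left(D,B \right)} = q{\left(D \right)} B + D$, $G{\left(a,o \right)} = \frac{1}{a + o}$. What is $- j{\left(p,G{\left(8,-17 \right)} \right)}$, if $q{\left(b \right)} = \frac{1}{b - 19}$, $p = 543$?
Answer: $- \frac{2560787}{4716} \approx -543.0$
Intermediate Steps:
$q{\left(b \right)} = \frac{1}{-19 + b}$
$j{\left(D,B \right)} = D + \frac{B}{-19 + D}$ ($j{\left(D,B \right)} = \frac{B}{-19 + D} + D = D + \frac{B}{-19 + D}$)
$- j{\left(p,G{\left(8,-17 \right)} \right)} = - \frac{\frac{1}{8 - 17} + 543 \left(-19 + 543\right)}{-19 + 543} = - \frac{\frac{1}{-9} + 543 \cdot 524}{524} = - \frac{- \frac{1}{9} + 284532}{524} = - \frac{2560787}{524 \cdot 9} = \left(-1\right) \frac{2560787}{4716} = - \frac{2560787}{4716}$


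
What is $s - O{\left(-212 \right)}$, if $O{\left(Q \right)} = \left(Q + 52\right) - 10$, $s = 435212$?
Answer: $435382$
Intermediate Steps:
$O{\left(Q \right)} = 42 + Q$ ($O{\left(Q \right)} = \left(52 + Q\right) - 10 = 42 + Q$)
$s - O{\left(-212 \right)} = 435212 - \left(42 - 212\right) = 435212 - -170 = 435212 + 170 = 435382$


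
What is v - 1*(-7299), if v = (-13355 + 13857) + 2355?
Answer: 10156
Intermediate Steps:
v = 2857 (v = 502 + 2355 = 2857)
v - 1*(-7299) = 2857 - 1*(-7299) = 2857 + 7299 = 10156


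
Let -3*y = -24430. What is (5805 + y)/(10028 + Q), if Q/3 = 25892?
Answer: 41845/263112 ≈ 0.15904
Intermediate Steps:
Q = 77676 (Q = 3*25892 = 77676)
y = 24430/3 (y = -⅓*(-24430) = 24430/3 ≈ 8143.3)
(5805 + y)/(10028 + Q) = (5805 + 24430/3)/(10028 + 77676) = (41845/3)/87704 = (41845/3)*(1/87704) = 41845/263112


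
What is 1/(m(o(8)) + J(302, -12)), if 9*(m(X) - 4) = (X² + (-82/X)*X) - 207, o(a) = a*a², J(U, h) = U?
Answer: 1/29401 ≈ 3.4012e-5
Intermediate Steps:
o(a) = a³
m(X) = -253/9 + X²/9 (m(X) = 4 + ((X² + (-82/X)*X) - 207)/9 = 4 + ((X² - 82) - 207)/9 = 4 + ((-82 + X²) - 207)/9 = 4 + (-289 + X²)/9 = 4 + (-289/9 + X²/9) = -253/9 + X²/9)
1/(m(o(8)) + J(302, -12)) = 1/((-253/9 + (8³)²/9) + 302) = 1/((-253/9 + (⅑)*512²) + 302) = 1/((-253/9 + (⅑)*262144) + 302) = 1/((-253/9 + 262144/9) + 302) = 1/(29099 + 302) = 1/29401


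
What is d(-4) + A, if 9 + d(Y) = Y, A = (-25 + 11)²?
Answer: 183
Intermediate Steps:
A = 196 (A = (-14)² = 196)
d(Y) = -9 + Y
d(-4) + A = (-9 - 4) + 196 = -13 + 196 = 183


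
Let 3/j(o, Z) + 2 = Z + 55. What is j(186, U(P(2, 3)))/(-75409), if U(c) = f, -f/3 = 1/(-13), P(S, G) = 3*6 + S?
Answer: -39/52183028 ≈ -7.4737e-7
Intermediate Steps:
P(S, G) = 18 + S
f = 3/13 (f = -3/(-13) = -3*(-1/13) = 3/13 ≈ 0.23077)
U(c) = 3/13
j(o, Z) = 3/(53 + Z) (j(o, Z) = 3/(-2 + (Z + 55)) = 3/(-2 + (55 + Z)) = 3/(53 + Z))
j(186, U(P(2, 3)))/(-75409) = (3/(53 + 3/13))/(-75409) = (3/(692/13))*(-1/75409) = (3*(13/692))*(-1/75409) = (39/692)*(-1/75409) = -39/52183028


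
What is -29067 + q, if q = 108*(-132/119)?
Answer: -3473229/119 ≈ -29187.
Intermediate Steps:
q = -14256/119 (q = 108*(-132*1/119) = 108*(-132/119) = -14256/119 ≈ -119.80)
-29067 + q = -29067 - 14256/119 = -3473229/119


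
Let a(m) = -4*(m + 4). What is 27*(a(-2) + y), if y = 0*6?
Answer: -216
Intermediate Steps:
y = 0
a(m) = -16 - 4*m (a(m) = -4*(4 + m) = -16 - 4*m)
27*(a(-2) + y) = 27*((-16 - 4*(-2)) + 0) = 27*((-16 + 8) + 0) = 27*(-8 + 0) = 27*(-8) = -216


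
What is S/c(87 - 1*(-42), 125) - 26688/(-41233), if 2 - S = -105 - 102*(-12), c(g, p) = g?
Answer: -42614509/5319057 ≈ -8.0117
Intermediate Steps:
S = -1117 (S = 2 - (-105 - 102*(-12)) = 2 - (-105 + 1224) = 2 - 1*1119 = 2 - 1119 = -1117)
S/c(87 - 1*(-42), 125) - 26688/(-41233) = -1117/(87 - 1*(-42)) - 26688/(-41233) = -1117/(87 + 42) - 26688*(-1/41233) = -1117/129 + 26688/41233 = -42614509/5319057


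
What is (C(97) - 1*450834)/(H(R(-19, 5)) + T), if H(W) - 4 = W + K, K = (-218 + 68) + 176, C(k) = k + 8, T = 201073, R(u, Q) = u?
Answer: -150243/67028 ≈ -2.2415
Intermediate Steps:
C(k) = 8 + k
K = 26 (K = -150 + 176 = 26)
H(W) = 30 + W (H(W) = 4 + (W + 26) = 4 + (26 + W) = 30 + W)
(C(97) - 1*450834)/(H(R(-19, 5)) + T) = ((8 + 97) - 1*450834)/((30 - 19) + 201073) = (105 - 450834)/(11 + 201073) = -450729/201084 = -450729*1/201084 = -150243/67028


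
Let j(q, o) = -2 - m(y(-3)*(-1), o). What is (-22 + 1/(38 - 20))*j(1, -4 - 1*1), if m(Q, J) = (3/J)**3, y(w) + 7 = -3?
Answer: 17617/450 ≈ 39.149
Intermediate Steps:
y(w) = -10 (y(w) = -7 - 3 = -10)
m(Q, J) = 27/J**3
j(q, o) = -2 - 27/o**3
(-22 + 1/(38 - 20))*j(1, -4 - 1*1) = (-22 + 1/(38 - 20))*(-2 - 27/(-4 - 1*1)**3) = (-22 + 1/18)*(-2 - 27/(-4 - 1)**3) = (-22 + 1/18)*(-2 - 27/(-5)**3) = -395*(-2 - 27*(-1/125))/18 = -395*(-2 + 27/125)/18 = -395/18*(-223/125) = 17617/450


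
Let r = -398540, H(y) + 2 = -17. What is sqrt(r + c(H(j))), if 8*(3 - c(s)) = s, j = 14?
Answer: 3*I*sqrt(708506)/4 ≈ 631.3*I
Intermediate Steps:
H(y) = -19 (H(y) = -2 - 17 = -19)
c(s) = 3 - s/8
sqrt(r + c(H(j))) = sqrt(-398540 + (3 - 1/8*(-19))) = sqrt(-398540 + (3 + 19/8)) = sqrt(-398540 + 43/8) = sqrt(-3188277/8) = 3*I*sqrt(708506)/4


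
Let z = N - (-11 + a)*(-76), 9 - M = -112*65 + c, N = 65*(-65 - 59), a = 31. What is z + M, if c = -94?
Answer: 843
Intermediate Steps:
N = -8060 (N = 65*(-124) = -8060)
M = 7383 (M = 9 - (-112*65 - 94) = 9 - (-7280 - 94) = 9 - 1*(-7374) = 9 + 7374 = 7383)
z = -6540 (z = -8060 - (-11 + 31)*(-76) = -8060 - 20*(-76) = -8060 - 1*(-1520) = -8060 + 1520 = -6540)
z + M = -6540 + 7383 = 843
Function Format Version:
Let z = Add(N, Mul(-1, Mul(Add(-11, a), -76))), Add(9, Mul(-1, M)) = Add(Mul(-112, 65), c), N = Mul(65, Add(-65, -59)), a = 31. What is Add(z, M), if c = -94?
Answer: 843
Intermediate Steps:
N = -8060 (N = Mul(65, -124) = -8060)
M = 7383 (M = Add(9, Mul(-1, Add(Mul(-112, 65), -94))) = Add(9, Mul(-1, Add(-7280, -94))) = Add(9, Mul(-1, -7374)) = Add(9, 7374) = 7383)
z = -6540 (z = Add(-8060, Mul(-1, Mul(Add(-11, 31), -76))) = Add(-8060, Mul(-1, Mul(20, -76))) = Add(-8060, Mul(-1, -1520)) = Add(-8060, 1520) = -6540)
Add(z, M) = Add(-6540, 7383) = 843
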